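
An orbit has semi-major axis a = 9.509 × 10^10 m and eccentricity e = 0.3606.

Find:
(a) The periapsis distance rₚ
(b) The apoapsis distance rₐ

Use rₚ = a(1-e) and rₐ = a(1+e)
a = 9.509 × 10^10 m
e = 0.3606:  1 − e = 0.6394,  1 + e = 1.3606
(a) rₚ = a(1 − e) = 9.509 × 10^10 m × 0.6394 = 6.08005 × 10^10 m ≈ 6.08 × 10^10 m
(b) rₐ = a(1 + e) = 9.509 × 10^10 m × 1.3606 = 1.29379 × 10^11 m ≈ 1.294 × 10^11 m

Final answer:
(a) rₚ = 6.08 × 10^10 m
(b) rₐ = 1.294 × 10^11 m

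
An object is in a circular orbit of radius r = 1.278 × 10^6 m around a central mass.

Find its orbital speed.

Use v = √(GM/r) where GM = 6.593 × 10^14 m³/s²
r = 1.278 × 10^6 m
GM = 6.593 × 10^14 m³/s²
GM/r = (6.593 × 10^14) / (1.278 × 10^6) = 5.15884 × 10^8 m²/s²
v = √(GM/r) = 22713.1 m/s ≈ 22.71 km/s

Final answer: 22.71 km/s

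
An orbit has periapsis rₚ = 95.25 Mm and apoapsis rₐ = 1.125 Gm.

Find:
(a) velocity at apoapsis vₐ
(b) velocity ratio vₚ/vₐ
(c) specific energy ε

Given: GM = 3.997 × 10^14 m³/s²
rₚ = 95.25 Mm = 9.525 × 10^7 m
rₐ = 1.125 Gm = 1.125 × 10^9 m
GM = 3.997 × 10^14 m³/s²
a = (rₚ + rₐ)/2 = 6.10125 × 10^8 m
e = (rₐ − rₚ)/(rₐ + rₚ) = (1.02975 × 10^9) / (1.22025 × 10^9) = 0.843884
(a) vₐ² = GM (2/rₐ − 1/a) = 3.997 × 10^14 × (1.77778 × 10^-9 − 1.63901 × 10^-9) = 55466.1 m²/s²;  vₐ = 235.512 m/s ≈ 235.5 m/s
(b) vₚ/vₐ = rₐ/rₚ (angular momentum) = (1.125 × 10^9) / (9.525 × 10^7) = 11.811 ≈ 11.81
(c) 2a = 1.22025 × 10^9 m;  ε = −GM/(2a) = -327556 J/kg ≈ -327.6 kJ/kg

Final answer:
(a) velocity at apoapsis vₐ = 235.5 m/s
(b) velocity ratio vₚ/vₐ = 11.81
(c) specific energy ε = -327.6 kJ/kg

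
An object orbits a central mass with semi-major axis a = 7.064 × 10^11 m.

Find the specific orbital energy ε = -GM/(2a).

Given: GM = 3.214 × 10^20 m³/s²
a = 7.064 × 10^11 m
GM = 3.214 × 10^20 m³/s²
2a = 1.4128 × 10^12 m
ε = −GM/(2a) = -2.27492 × 10^8 J/kg ≈ -227.5 MJ/kg

Final answer: -227.5 MJ/kg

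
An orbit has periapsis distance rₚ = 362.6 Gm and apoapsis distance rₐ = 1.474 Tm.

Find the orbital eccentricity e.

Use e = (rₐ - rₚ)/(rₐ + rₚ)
rₚ = 362.6 Gm = 3.626 × 10^11 m
rₐ = 1.474 Tm = 1.474 × 10^12 m
rₐ − rₚ = 1.1114 × 10^12 m
rₐ + rₚ = 1.8366 × 10^12 m
e = (rₐ − rₚ)/(rₐ + rₚ) = 0.60514

Final answer: e = 0.6051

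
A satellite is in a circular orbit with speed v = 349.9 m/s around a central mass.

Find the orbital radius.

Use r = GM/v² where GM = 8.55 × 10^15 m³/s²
v = 349.9 m/s
GM = 8.55 × 10^15 m³/s²
v² = 122430 m²/s²
r = GM/v² = (8.55 × 10^15) / 122430 = 6.98358 × 10^10 m ≈ 6.984 × 10^10 m

Final answer: 6.984 × 10^10 m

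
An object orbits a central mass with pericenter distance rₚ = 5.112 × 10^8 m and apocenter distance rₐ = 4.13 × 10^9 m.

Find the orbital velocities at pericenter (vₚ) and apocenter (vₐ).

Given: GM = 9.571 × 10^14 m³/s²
rₚ = 5.112 × 10^8 m
rₐ = 4.13 × 10^9 m
GM = 9.571 × 10^14 m³/s²
a = (rₚ + rₐ)/2 = 2.3206 × 10^9 m
Vis-viva: v² = GM (2/r − 1/a)
vₚ² = 9.571 × 10^14 × (3.91236 × 10^-9 − 4.30923 × 10^-10) = 3.33209 × 10^6 m²/s²
vₚ = 1825.4 m/s ≈ 1.825 km/s
vₐ² = 9.571 × 10^14 × (4.84262 × 10^-10 − 4.30923 × 10^-10) = 51050.2 m²/s²
vₐ = 225.943 m/s ≈ 225.9 m/s

Final answer: vₚ = 1.825 km/s, vₐ = 225.9 m/s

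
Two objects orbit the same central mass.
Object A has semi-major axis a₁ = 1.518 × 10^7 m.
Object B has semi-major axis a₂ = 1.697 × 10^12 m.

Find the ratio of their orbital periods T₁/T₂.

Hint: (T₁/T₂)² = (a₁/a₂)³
a₁ = 1.518 × 10^7 m
a₂ = 1.697 × 10^12 m
a₁/a₂ = 8.9452 × 10^-6
T₁/T₂ = (a₁/a₂)^(3/2) = (8.9452 × 10^-6)^1.5 = 2.67538 × 10^-8

Final answer: T₁/T₂ = 2.675 × 10^-8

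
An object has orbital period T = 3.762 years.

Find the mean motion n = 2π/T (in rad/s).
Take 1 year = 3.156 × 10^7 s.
T = 3.762 years = 1.18729 × 10^8 s
n = 2π / (1.18729 × 10^8 s) = 5.29205 × 10^-8 rad/s ≈ 5.292 × 10^-8 rad/s

Final answer: n = 5.292 × 10^-8 rad/s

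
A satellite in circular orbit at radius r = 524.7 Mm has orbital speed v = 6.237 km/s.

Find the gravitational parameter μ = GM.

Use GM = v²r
r = 524.7 Mm = 5.247 × 10^8 m
v = 6.237 km/s = 6237 m/s
v² = 3.89002 × 10^7 m²/s²
GM = v²r = 3.89002 × 10^7 × 5.247 × 10^8 = 2.04109 × 10^16 m³/s²
GM ≈ 2.041 × 10^16 m³/s²

Final answer: GM = 2.041 × 10^16 m³/s²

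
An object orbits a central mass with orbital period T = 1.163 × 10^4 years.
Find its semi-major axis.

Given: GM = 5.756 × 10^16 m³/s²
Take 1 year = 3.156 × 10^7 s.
T = 1.163 × 10^4 years = 3.67043 × 10^11 s
GM = 5.756 × 10^16 m³/s²
Kepler's third law: a³ = GM T² / (4π²)
T² = 1.3472 × 10^23 s²
a³ = (5.756 × 10^16) × (1.3472 × 10^23) / (4π²) = 1.96424 × 10^38 m³
a = (a³)^(1/3) = 5.81297 × 10^12 m ≈ 5.813 Tm

Final answer: 5.813 Tm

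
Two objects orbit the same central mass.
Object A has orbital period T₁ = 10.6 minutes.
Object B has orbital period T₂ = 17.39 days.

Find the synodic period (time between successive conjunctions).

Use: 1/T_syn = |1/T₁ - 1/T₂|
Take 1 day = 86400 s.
T₁ = 10.6 minutes = 636 s
T₂ = 17.39 days = 1.5025 × 10^6 s
1/T₁ = 0.00157233 s⁻¹
1/T₂ = 6.65559 × 10^-7 s⁻¹
|1/T₁ − 1/T₂| = 0.00157166 s⁻¹
T_syn = 1 / |1/T₁ − 1/T₂| = 636.269 s ≈ 10.6 minutes

Final answer: T_syn = 10.6 minutes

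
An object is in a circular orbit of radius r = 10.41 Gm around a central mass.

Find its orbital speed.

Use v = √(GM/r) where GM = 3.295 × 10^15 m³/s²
r = 10.41 Gm = 1.041 × 10^10 m
GM = 3.295 × 10^15 m³/s²
GM/r = (3.295 × 10^15) / (1.041 × 10^10) = 316523 m²/s²
v = √(GM/r) = 562.603 m/s ≈ 562.6 m/s

Final answer: 562.6 m/s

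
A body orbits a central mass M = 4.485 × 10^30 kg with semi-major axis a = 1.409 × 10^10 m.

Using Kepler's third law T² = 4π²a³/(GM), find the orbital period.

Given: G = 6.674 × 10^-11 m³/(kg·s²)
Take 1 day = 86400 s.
M = 4.485 × 10^30 kg
GM = G × M = 6.674 × 10^-11 × 4.485 × 10^30 = 2.99329 × 10^20 m³/s²
a = 1.409 × 10^10 m
a³ = 2.79726 × 10^30 m³
T = 2π √(a³/GM) = 2π √((2.79726 × 10^30) / (2.99329 × 10^20)) = 2π × 96670.1 s
T = 607396 s ≈ 7.03 days

Final answer: 7.03 days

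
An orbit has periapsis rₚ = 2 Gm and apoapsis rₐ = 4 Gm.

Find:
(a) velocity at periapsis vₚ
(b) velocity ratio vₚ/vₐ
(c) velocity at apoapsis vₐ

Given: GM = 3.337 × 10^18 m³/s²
rₚ = 2 Gm = 2 × 10^9 m
rₐ = 4 Gm = 4 × 10^9 m
GM = 3.337 × 10^18 m³/s²
a = (rₚ + rₐ)/2 = 3 × 10^9 m
e = (rₐ − rₚ)/(rₐ + rₚ) = (2 × 10^9) / (6 × 10^9) = 0.333333
(a) vₚ² = GM (2/rₚ − 1/a) = 3.337 × 10^18 × (1 × 10^-9 − 3.33333 × 10^-10) = 2.22467 × 10^9 m²/s²;  vₚ = 47166.4 m/s ≈ 47.17 km/s
(b) vₚ/vₐ = rₐ/rₚ (angular momentum) = (4 × 10^9) / (2 × 10^9) = 2 ≈ 2
(c) vₐ² = GM (2/rₐ − 1/a) = 3.337 × 10^18 × (5 × 10^-10 − 3.33333 × 10^-10) = 5.56167 × 10^8 m²/s²;  vₐ = 23583.2 m/s ≈ 23.58 km/s

Final answer:
(a) velocity at periapsis vₚ = 47.17 km/s
(b) velocity ratio vₚ/vₐ = 2
(c) velocity at apoapsis vₐ = 23.58 km/s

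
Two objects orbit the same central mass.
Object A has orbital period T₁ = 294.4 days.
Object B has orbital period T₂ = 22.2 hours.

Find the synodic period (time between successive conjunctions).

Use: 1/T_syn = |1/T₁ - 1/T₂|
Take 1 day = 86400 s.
T₁ = 294.4 days = 2.54362 × 10^7 s
T₂ = 22.2 hours = 79920 s
1/T₁ = 3.93141 × 10^-8 s⁻¹
1/T₂ = 1.25125 × 10^-5 s⁻¹
|1/T₁ − 1/T₂| = 1.24732 × 10^-5 s⁻¹
T_syn = 1 / |1/T₁ − 1/T₂| = 80171.9 s ≈ 22.27 hours

Final answer: T_syn = 22.27 hours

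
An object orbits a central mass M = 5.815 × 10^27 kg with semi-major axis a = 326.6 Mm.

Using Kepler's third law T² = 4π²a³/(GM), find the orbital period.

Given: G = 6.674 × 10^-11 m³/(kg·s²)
M = 5.815 × 10^27 kg
GM = G × M = 6.674 × 10^-11 × 5.815 × 10^27 = 3.88093 × 10^17 m³/s²
a = 326.6 Mm = 3.266 × 10^8 m
a³ = 3.48376 × 10^25 m³
T = 2π √(a³/GM) = 2π √((3.48376 × 10^25) / (3.88093 × 10^17)) = 2π × 9474.5 s
T = 59530 s ≈ 16.54 hours

Final answer: 16.54 hours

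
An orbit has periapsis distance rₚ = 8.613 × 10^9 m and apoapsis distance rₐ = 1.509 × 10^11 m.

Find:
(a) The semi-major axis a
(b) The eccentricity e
rₚ = 8.613 × 10^9 m
rₐ = 1.509 × 10^11 m
(a) a = (rₚ + rₐ)/2 = 7.97565 × 10^10 m ≈ 7.976 × 10^10 m
(b) e = (rₐ − rₚ)/(rₐ + rₚ) = (1.42287 × 10^11) / (1.59513 × 10^11) = 0.892009

Final answer:
(a) a = 7.976 × 10^10 m
(b) e = 0.892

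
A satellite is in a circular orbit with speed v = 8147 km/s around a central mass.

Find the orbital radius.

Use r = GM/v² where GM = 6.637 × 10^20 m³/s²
v = 8147 km/s = 8.147 × 10^6 m/s
GM = 6.637 × 10^20 m³/s²
v² = 6.63736 × 10^13 m²/s²
r = GM/v² = (6.637 × 10^20) / (6.63736 × 10^13) = 9.99946 × 10^6 m ≈ 9.999 Mm

Final answer: 9.999 Mm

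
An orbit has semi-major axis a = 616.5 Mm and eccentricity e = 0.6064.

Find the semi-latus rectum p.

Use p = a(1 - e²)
a = 616.5 Mm = 6.165 × 10^8 m
e = 0.6064,  e² = 0.367721,  1 − e² = 0.632279
p = a(1 − e²) = 6.165 × 10^8 m × 0.632279 = 3.898 × 10^8 m ≈ 389.8 Mm

Final answer: p = 389.8 Mm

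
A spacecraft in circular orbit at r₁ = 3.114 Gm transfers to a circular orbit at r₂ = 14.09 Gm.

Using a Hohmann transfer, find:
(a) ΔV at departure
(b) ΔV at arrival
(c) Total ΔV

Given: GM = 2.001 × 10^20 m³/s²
r₁ = 3.114 Gm = 3.114 × 10^9 m
r₂ = 14.09 Gm = 1.409 × 10^10 m
GM = 2.001 × 10^20 m³/s²
Transfer ellipse: a_t = (r₁ + r₂)/2 = 8.602 × 10^9 m
Circular speed at r₁: v₁ = √(GM/r₁) = 253492 m/s
Transfer speed at r₁ (periapsis): v₁ₜ = √(GM(2/r₁ − 1/a_t)) = 324429 m/s
(a) ΔV₁ = v₁ₜ − v₁ = 70937.3 m/s ≈ 70.94 km/s
Circular speed at r₂: v₂ = √(GM/r₂) = 119170 m/s
Transfer speed at r₂ (apoapsis): v₂ₜ = √(GM(2/r₂ − 1/a_t)) = 71701.4 m/s
(b) ΔV₂ = v₂ − v₂ₜ = 47468.9 m/s ≈ 47.47 km/s
(c) ΔV_total = ΔV₁ + ΔV₂ = 118406 m/s ≈ 118.4 km/s

Final answer:
(a) ΔV₁ = 70.94 km/s
(b) ΔV₂ = 47.47 km/s
(c) ΔV_total = 118.4 km/s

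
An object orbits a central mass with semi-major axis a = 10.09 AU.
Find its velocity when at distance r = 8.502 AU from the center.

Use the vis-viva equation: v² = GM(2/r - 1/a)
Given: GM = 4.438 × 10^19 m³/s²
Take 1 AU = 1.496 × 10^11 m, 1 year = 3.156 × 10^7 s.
a = 10.09 AU = 1.50946 × 10^12 m
r = 8.502 AU = 1.2719 × 10^12 m
GM = 4.438 × 10^19 m³/s²
2/r − 1/a = 1.57245 × 10^-12 − 6.62487 × 10^-13 = 9.09965 × 10^-13 m⁻¹
v² = GM (2/r − 1/a) = 4.03842 × 10^7 m²/s²
v = 6354.86 m/s ≈ 1.341 AU/year

Final answer: 1.341 AU/year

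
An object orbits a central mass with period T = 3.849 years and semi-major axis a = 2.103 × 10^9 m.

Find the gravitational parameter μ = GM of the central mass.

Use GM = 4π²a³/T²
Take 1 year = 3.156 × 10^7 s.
T = 3.849 years = 1.21474 × 10^8 s
a = 2.103 × 10^9 m
a³ = 9.30075 × 10^27 m³
T² = 1.4756 × 10^16 s²
GM = 4π² × (9.30075 × 10^27) / (1.4756 × 10^16) = 2.48833 × 10^13 m³/s²
GM ≈ 2.488 × 10^13 m³/s²

Final answer: GM = 2.488 × 10^13 m³/s²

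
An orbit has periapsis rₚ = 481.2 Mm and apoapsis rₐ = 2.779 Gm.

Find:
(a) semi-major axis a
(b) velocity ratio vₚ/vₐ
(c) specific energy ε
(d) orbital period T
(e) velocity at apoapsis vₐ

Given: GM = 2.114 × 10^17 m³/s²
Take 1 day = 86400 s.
rₚ = 481.2 Mm = 4.812 × 10^8 m
rₐ = 2.779 Gm = 2.779 × 10^9 m
GM = 2.114 × 10^17 m³/s²
a = (rₚ + rₐ)/2 = 1.6301 × 10^9 m
e = (rₐ − rₚ)/(rₐ + rₚ) = (2.2978 × 10^9) / (3.2602 × 10^9) = 0.704803
(a) a = 1.6301 × 10^9 m ≈ 1.63 Gm
(b) vₚ/vₐ = rₐ/rₚ (angular momentum) = (2.779 × 10^9) / (4.812 × 10^8) = 5.77515 ≈ 5.775
(c) 2a = 3.2602 × 10^9 m;  ε = −GM/(2a) = -6.48426 × 10^7 J/kg ≈ -64.84 MJ/kg
(d) a³ = 4.33154 × 10^27 m³;  T = 2π √(a³/GM) = 2π × 143143 s = 899391 s ≈ 10.41 days
(e) vₐ² = GM (2/rₐ − 1/a) = 2.114 × 10^17 × (7.19683 × 10^-10 − 6.13459 × 10^-10) = 2.24558 × 10^7 m²/s²;  vₐ = 4738.75 m/s ≈ 4.739 km/s

Final answer:
(a) semi-major axis a = 1.63 Gm
(b) velocity ratio vₚ/vₐ = 5.775
(c) specific energy ε = -64.84 MJ/kg
(d) orbital period T = 10.41 days
(e) velocity at apoapsis vₐ = 4.739 km/s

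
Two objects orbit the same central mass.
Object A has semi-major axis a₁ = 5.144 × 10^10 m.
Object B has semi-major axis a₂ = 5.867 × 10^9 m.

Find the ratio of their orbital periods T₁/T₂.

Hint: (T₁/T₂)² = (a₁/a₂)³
a₁ = 5.144 × 10^10 m
a₂ = 5.867 × 10^9 m
a₁/a₂ = 8.76768
T₁/T₂ = (a₁/a₂)^(3/2) = (8.76768)^1.5 = 25.9614

Final answer: T₁/T₂ = 25.96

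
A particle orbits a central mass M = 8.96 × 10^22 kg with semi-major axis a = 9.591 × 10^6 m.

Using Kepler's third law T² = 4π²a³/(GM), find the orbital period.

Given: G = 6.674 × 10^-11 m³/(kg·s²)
M = 8.96 × 10^22 kg
GM = G × M = 6.674 × 10^-11 × 8.96 × 10^22 = 5.9799 × 10^12 m³/s²
a = 9.591 × 10^6 m
a³ = 8.8225 × 10^20 m³
T = 2π √(a³/GM) = 2π √((8.8225 × 10^20) / (5.9799 × 10^12)) = 2π × 12146.4 s
T = 76318.3 s ≈ 21.2 hours

Final answer: 21.2 hours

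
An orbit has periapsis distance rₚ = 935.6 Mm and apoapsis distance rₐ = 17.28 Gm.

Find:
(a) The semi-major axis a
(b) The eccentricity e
rₚ = 935.6 Mm = 9.356 × 10^8 m
rₐ = 17.28 Gm = 1.728 × 10^10 m
(a) a = (rₚ + rₐ)/2 = 9.1078 × 10^9 m ≈ 9.108 Gm
(b) e = (rₐ − rₚ)/(rₐ + rₚ) = (1.63444 × 10^10) / (1.82156 × 10^10) = 0.897275

Final answer:
(a) a = 9.108 Gm
(b) e = 0.8973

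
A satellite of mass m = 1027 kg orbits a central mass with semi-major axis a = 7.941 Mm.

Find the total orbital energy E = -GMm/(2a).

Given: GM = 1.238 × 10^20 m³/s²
a = 7.941 Mm = 7.941 × 10^6 m
GM = 1.238 × 10^20 m³/s²
2a = 1.5882 × 10^7 m
GMm = 1.238 × 10^20 × 1027 = 1.27143 × 10^23 m³·kg/s²
E = −GMm/(2a) = -8.00545 × 10^15 J ≈ -8.005 PJ

Final answer: -8.005 PJ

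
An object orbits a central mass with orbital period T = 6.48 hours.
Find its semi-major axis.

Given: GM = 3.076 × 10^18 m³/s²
T = 6.48 hours = 23328 s
GM = 3.076 × 10^18 m³/s²
Kepler's third law: a³ = GM T² / (4π²)
T² = 5.44196 × 10^8 s²
a³ = (3.076 × 10^18) × (5.44196 × 10^8) / (4π²) = 4.24015 × 10^25 m³
a = (a³)^(1/3) = 3.48707 × 10^8 m ≈ 3.487 × 10^8 m

Final answer: 3.487 × 10^8 m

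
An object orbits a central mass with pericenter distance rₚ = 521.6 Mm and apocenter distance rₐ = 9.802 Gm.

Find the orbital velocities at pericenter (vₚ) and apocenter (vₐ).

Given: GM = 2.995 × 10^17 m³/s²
rₚ = 521.6 Mm = 5.216 × 10^8 m
rₐ = 9.802 Gm = 9.802 × 10^9 m
GM = 2.995 × 10^17 m³/s²
a = (rₚ + rₐ)/2 = 5.1618 × 10^9 m
Vis-viva: v² = GM (2/r − 1/a)
vₚ² = 2.995 × 10^17 × (3.83436 × 10^-9 − 1.93731 × 10^-10) = 1.09037 × 10^9 m²/s²
vₚ = 33020.7 m/s ≈ 33.02 km/s
vₐ² = 2.995 × 10^17 × (2.0404 × 10^-10 − 1.93731 × 10^-10) = 3.08758 × 10^6 m²/s²
vₐ = 1757.15 m/s ≈ 1.757 km/s

Final answer: vₚ = 33.02 km/s, vₐ = 1.757 km/s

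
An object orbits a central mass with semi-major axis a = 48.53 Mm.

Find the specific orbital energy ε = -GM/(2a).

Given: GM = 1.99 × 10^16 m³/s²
a = 48.53 Mm = 4.853 × 10^7 m
GM = 1.99 × 10^16 m³/s²
2a = 9.706 × 10^7 m
ε = −GM/(2a) = -2.05028 × 10^8 J/kg ≈ -205 MJ/kg

Final answer: -205 MJ/kg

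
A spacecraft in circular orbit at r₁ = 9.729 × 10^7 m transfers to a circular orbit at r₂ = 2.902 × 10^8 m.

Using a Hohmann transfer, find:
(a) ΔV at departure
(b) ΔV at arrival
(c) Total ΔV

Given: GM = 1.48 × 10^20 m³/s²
r₁ = 9.729 × 10^7 m
r₂ = 2.902 × 10^8 m
GM = 1.48 × 10^20 m³/s²
Transfer ellipse: a_t = (r₁ + r₂)/2 = 1.93745 × 10^8 m
Circular speed at r₁: v₁ = √(GM/r₁) = 1.23338 × 10^6 m/s
Transfer speed at r₁ (periapsis): v₁ₜ = √(GM(2/r₁ − 1/a_t)) = 1.50949 × 10^6 m/s
(a) ΔV₁ = v₁ₜ − v₁ = 276110 m/s ≈ 276.1 km/s
Circular speed at r₂: v₂ = √(GM/r₂) = 714138 m/s
Transfer speed at r₂ (apoapsis): v₂ₜ = √(GM(2/r₂ − 1/a_t)) = 506059 m/s
(b) ΔV₂ = v₂ − v₂ₜ = 208079 m/s ≈ 208.1 km/s
(c) ΔV_total = ΔV₁ + ΔV₂ = 484189 m/s ≈ 484.2 km/s

Final answer:
(a) ΔV₁ = 276.1 km/s
(b) ΔV₂ = 208.1 km/s
(c) ΔV_total = 484.2 km/s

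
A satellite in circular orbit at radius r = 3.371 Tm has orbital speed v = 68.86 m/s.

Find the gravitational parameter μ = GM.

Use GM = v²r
r = 3.371 Tm = 3.371 × 10^12 m
v = 68.86 m/s
v² = 4741.7 m²/s²
GM = v²r = 4741.7 × 3.371 × 10^12 = 1.59843 × 10^16 m³/s²
GM ≈ 1.598 × 10^16 m³/s²

Final answer: GM = 1.598 × 10^16 m³/s²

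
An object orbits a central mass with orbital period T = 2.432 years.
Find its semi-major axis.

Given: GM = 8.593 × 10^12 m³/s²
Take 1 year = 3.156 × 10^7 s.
T = 2.432 years = 7.67539 × 10^7 s
GM = 8.593 × 10^12 m³/s²
Kepler's third law: a³ = GM T² / (4π²)
T² = 5.89116 × 10^15 s²
a³ = (8.593 × 10^12) × (5.89116 × 10^15) / (4π²) = 1.28229 × 10^27 m³
a = (a³)^(1/3) = 1.08641 × 10^9 m ≈ 1.086 Gm

Final answer: 1.086 Gm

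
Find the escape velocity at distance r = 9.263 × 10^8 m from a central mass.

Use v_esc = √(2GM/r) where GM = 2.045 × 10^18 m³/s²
r = 9.263 × 10^8 m
GM = 2.045 × 10^18 m³/s²
2GM/r = 2 × (2.045 × 10^18) / (9.263 × 10^8) = 4.41542 × 10^9 m²/s²
v_esc = √(2GM/r) = 66448.6 m/s ≈ 66.45 km/s

Final answer: 66.45 km/s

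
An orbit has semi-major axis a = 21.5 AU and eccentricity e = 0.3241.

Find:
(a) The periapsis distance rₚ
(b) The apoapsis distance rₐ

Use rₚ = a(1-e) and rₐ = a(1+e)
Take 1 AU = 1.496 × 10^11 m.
a = 21.5 AU = 3.2164 × 10^12 m
e = 0.3241:  1 − e = 0.6759,  1 + e = 1.3241
(a) rₚ = a(1 − e) = 3.2164 × 10^12 m × 0.6759 = 2.17396 × 10^12 m ≈ 14.53 AU
(b) rₐ = a(1 + e) = 3.2164 × 10^12 m × 1.3241 = 4.25884 × 10^12 m ≈ 28.47 AU

Final answer:
(a) rₚ = 14.53 AU
(b) rₐ = 28.47 AU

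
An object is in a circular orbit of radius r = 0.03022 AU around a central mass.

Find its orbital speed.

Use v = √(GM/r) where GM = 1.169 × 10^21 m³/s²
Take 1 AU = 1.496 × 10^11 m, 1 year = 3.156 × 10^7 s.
r = 0.03022 AU = 4.52091 × 10^9 m
GM = 1.169 × 10^21 m³/s²
GM/r = (1.169 × 10^21) / (4.52091 × 10^9) = 2.58576 × 10^11 m²/s²
v = √(GM/r) = 508504 m/s ≈ 107.3 AU/year

Final answer: 107.3 AU/year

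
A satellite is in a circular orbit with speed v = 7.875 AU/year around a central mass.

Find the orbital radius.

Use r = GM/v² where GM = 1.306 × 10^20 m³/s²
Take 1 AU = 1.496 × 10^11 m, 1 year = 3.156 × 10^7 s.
v = 7.875 AU/year = 37328.9 m/s
GM = 1.306 × 10^20 m³/s²
v² = 1.39345 × 10^9 m²/s²
r = GM/v² = (1.306 × 10^20) / (1.39345 × 10^9) = 9.37244 × 10^10 m ≈ 0.6265 AU

Final answer: 0.6265 AU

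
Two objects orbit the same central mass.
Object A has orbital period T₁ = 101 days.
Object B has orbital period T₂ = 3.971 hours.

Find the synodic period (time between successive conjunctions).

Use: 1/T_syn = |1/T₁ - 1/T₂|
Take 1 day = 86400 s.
T₁ = 101 days = 8.7264 × 10^6 s
T₂ = 3.971 hours = 14295.6 s
1/T₁ = 1.14595 × 10^-7 s⁻¹
1/T₂ = 6.99516 × 10^-5 s⁻¹
|1/T₁ − 1/T₂| = 6.9837 × 10^-5 s⁻¹
T_syn = 1 / |1/T₁ − 1/T₂| = 14319.1 s ≈ 3.978 hours

Final answer: T_syn = 3.978 hours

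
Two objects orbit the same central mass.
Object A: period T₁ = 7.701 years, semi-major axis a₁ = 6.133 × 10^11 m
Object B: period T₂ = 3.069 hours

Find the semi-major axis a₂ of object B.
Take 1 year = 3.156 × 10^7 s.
T₁ = 7.701 years = 2.43044 × 10^8 s
T₂ = 3.069 hours = 11048.4 s
a₁ = 6.133 × 10^11 m
Kepler's third law: (T₂/T₁)² = (a₂/a₁)³  ⇒  a₂ = a₁ (T₂/T₁)^(2/3)
T₂/T₁ = 4.54585 × 10^-5
(T₂/T₁)^(2/3) = 0.00127373
a₂ = 6.133 × 10^11 m × 0.00127373 = 7.81178 × 10^8 m ≈ 7.812 × 10^8 m

Final answer: a₂ = 7.812 × 10^8 m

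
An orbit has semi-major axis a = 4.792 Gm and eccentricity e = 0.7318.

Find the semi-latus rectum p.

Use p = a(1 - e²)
a = 4.792 Gm = 4.792 × 10^9 m
e = 0.7318,  e² = 0.535531,  1 − e² = 0.464469
p = a(1 − e²) = 4.792 × 10^9 m × 0.464469 = 2.22573 × 10^9 m ≈ 2.226 Gm

Final answer: p = 2.226 Gm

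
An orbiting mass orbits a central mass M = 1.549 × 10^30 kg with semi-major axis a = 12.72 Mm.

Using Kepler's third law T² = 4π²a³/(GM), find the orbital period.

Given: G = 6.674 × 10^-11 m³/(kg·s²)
M = 1.549 × 10^30 kg
GM = G × M = 6.674 × 10^-11 × 1.549 × 10^30 = 1.0338 × 10^20 m³/s²
a = 12.72 Mm = 1.272 × 10^7 m
a³ = 2.05808 × 10^21 m³
T = 2π √(a³/GM) = 2π √((2.05808 × 10^21) / (1.0338 × 10^20)) = 2π × 4.46182 s
T = 28.0344 s ≈ 28.03 seconds

Final answer: 28.03 seconds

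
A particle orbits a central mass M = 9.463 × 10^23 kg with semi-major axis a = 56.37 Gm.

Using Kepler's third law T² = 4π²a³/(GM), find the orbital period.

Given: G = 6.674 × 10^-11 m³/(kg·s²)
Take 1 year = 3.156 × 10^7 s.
M = 9.463 × 10^23 kg
GM = G × M = 6.674 × 10^-11 × 9.463 × 10^23 = 6.31561 × 10^13 m³/s²
a = 56.37 Gm = 5.637 × 10^10 m
a³ = 1.7912 × 10^32 m³
T = 2π √(a³/GM) = 2π √((1.7912 × 10^32) / (6.31561 × 10^13)) = 2π × 1.68409 × 10^9 s
T = 1.05814 × 10^10 s ≈ 335.3 years

Final answer: 335.3 years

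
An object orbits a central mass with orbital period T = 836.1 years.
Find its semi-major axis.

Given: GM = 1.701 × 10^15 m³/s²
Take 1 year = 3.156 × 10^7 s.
T = 836.1 years = 2.63873 × 10^10 s
GM = 1.701 × 10^15 m³/s²
Kepler's third law: a³ = GM T² / (4π²)
T² = 6.9629 × 10^20 s²
a³ = (1.701 × 10^15) × (6.9629 × 10^20) / (4π²) = 3.0001 × 10^34 m³
a = (a³)^(1/3) = 3.10727 × 10^11 m ≈ 310.7 Gm

Final answer: 310.7 Gm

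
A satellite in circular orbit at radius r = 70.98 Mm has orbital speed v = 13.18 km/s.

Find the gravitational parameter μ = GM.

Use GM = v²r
r = 70.98 Mm = 7.098 × 10^7 m
v = 13.18 km/s = 13180 m/s
v² = 1.73712 × 10^8 m²/s²
GM = v²r = 1.73712 × 10^8 × 7.098 × 10^7 = 1.23301 × 10^16 m³/s²
GM ≈ 1.233 × 10^16 m³/s²

Final answer: GM = 1.233 × 10^16 m³/s²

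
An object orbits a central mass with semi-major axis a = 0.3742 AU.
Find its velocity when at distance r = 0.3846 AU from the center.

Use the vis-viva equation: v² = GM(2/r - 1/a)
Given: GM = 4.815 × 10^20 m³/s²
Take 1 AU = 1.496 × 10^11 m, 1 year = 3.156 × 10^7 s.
a = 0.3742 AU = 5.59803 × 10^10 m
r = 0.3846 AU = 5.75362 × 10^10 m
GM = 4.815 × 10^20 m³/s²
2/r − 1/a = 3.47607 × 10^-11 − 1.78634 × 10^-11 = 1.68973 × 10^-11 m⁻¹
v² = GM (2/r − 1/a) = 8.13606 × 10^9 m²/s²
v = 90200.1 m/s ≈ 19.03 AU/year

Final answer: 19.03 AU/year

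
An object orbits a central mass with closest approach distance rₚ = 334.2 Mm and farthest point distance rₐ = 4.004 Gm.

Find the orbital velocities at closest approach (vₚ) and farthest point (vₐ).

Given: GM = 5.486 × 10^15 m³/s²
rₚ = 334.2 Mm = 3.342 × 10^8 m
rₐ = 4.004 Gm = 4.004 × 10^9 m
GM = 5.486 × 10^15 m³/s²
a = (rₚ + rₐ)/2 = 2.1691 × 10^9 m
Vis-viva: v² = GM (2/r − 1/a)
vₚ² = 5.486 × 10^15 × (5.98444 × 10^-9 − 4.61021 × 10^-10) = 3.03015 × 10^7 m²/s²
vₚ = 5504.68 m/s ≈ 5.505 km/s
vₐ² = 5.486 × 10^15 × (4.995 × 10^-10 − 4.61021 × 10^-10) = 211100 m²/s²
vₐ = 459.456 m/s ≈ 459.5 m/s

Final answer: vₚ = 5.505 km/s, vₐ = 459.5 m/s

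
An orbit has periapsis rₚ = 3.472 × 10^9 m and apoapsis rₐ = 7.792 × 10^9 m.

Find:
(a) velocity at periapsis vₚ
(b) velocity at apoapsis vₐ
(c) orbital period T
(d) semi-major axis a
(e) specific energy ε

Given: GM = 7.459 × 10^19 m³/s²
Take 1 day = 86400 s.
rₚ = 3.472 × 10^9 m
rₐ = 7.792 × 10^9 m
GM = 7.459 × 10^19 m³/s²
a = (rₚ + rₐ)/2 = 5.632 × 10^9 m
e = (rₐ − rₚ)/(rₐ + rₚ) = (4.32 × 10^9) / (1.1264 × 10^10) = 0.383523
(a) vₚ² = GM (2/rₚ − 1/a) = 7.459 × 10^19 × (5.76037 × 10^-10 − 1.77557 × 10^-10) = 2.97226 × 10^10 m²/s²;  vₚ = 172403 m/s ≈ 172.4 km/s
(b) vₐ² = GM (2/rₐ − 1/a) = 7.459 × 10^19 × (2.56674 × 10^-10 − 1.77557 × 10^-10) = 5.90131 × 10^9 m²/s²;  vₐ = 76820 m/s ≈ 76.82 km/s
(c) a³ = 1.78644 × 10^29 m³;  T = 2π √(a³/GM) = 2π × 48938.8 s = 307492 s ≈ 3.559 days
(d) a = 5.632 × 10^9 m ≈ 5.632 × 10^9 m
(e) 2a = 1.1264 × 10^10 m;  ε = −GM/(2a) = -6.62198 × 10^9 J/kg ≈ -6.622 GJ/kg

Final answer:
(a) velocity at periapsis vₚ = 172.4 km/s
(b) velocity at apoapsis vₐ = 76.82 km/s
(c) orbital period T = 3.559 days
(d) semi-major axis a = 5.632 × 10^9 m
(e) specific energy ε = -6.622 GJ/kg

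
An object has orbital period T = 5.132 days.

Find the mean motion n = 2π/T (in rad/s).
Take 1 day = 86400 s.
T = 5.132 days = 443405 s
n = 2π / 443405 s = 1.41703 × 10^-5 rad/s ≈ 1.417 × 10^-5 rad/s

Final answer: n = 1.417 × 10^-5 rad/s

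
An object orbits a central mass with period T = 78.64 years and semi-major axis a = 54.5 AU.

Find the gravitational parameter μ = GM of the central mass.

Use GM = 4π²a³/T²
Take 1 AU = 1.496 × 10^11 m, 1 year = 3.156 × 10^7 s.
T = 78.64 years = 2.48188 × 10^9 s
a = 54.5 AU = 8.1532 × 10^12 m
a³ = 5.41981 × 10^38 m³
T² = 6.15972 × 10^18 s²
GM = 4π² × (5.41981 × 10^38) / (6.15972 × 10^18) = 3.47363 × 10^21 m³/s²
GM ≈ 3.474 × 10^21 m³/s²

Final answer: GM = 3.474 × 10^21 m³/s²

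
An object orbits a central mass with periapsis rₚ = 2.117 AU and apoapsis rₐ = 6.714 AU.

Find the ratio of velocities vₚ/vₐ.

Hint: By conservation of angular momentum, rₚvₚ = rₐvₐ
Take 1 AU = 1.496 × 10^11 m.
rₚ = 2.117 AU = 3.16703 × 10^11 m
rₐ = 6.714 AU = 1.00441 × 10^12 m
rₚvₚ = rₐvₐ  ⇒  vₚ/vₐ = rₐ/rₚ
vₚ/vₐ = (1.00441 × 10^12) / (3.16703 × 10^11) = 3.17147

Final answer: vₚ/vₐ = 3.171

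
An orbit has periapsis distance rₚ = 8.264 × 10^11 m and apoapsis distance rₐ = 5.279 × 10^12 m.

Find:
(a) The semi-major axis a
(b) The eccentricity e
rₚ = 8.264 × 10^11 m
rₐ = 5.279 × 10^12 m
(a) a = (rₚ + rₐ)/2 = 3.0527 × 10^12 m ≈ 3.053 × 10^12 m
(b) e = (rₐ − rₚ)/(rₐ + rₚ) = (4.4526 × 10^12) / (6.1054 × 10^12) = 0.729289

Final answer:
(a) a = 3.053 × 10^12 m
(b) e = 0.7293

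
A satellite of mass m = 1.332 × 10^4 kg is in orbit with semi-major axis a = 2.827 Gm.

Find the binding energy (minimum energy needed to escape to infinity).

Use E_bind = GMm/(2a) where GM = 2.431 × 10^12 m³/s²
a = 2.827 Gm = 2.827 × 10^9 m
GM = 2.431 × 10^12 m³/s²
m = 1.332 × 10^4 kg
GMm = 2.431 × 10^12 × 13320 = 3.23809 × 10^16 m³·kg/s²
2a = 5.654 × 10^9 m
E_bind = GMm/(2a) = 5.72708 × 10^6 J ≈ 5.727 MJ

Final answer: 5.727 MJ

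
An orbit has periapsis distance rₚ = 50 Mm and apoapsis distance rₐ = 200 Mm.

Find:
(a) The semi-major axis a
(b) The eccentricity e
rₚ = 50 Mm = 5 × 10^7 m
rₐ = 200 Mm = 2 × 10^8 m
(a) a = (rₚ + rₐ)/2 = 1.25 × 10^8 m ≈ 125 Mm
(b) e = (rₐ − rₚ)/(rₐ + rₚ) = (1.5 × 10^8) / (2.5 × 10^8) = 0.6

Final answer:
(a) a = 125 Mm
(b) e = 0.6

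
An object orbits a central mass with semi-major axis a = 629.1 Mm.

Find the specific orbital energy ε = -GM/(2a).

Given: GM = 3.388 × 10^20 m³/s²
a = 629.1 Mm = 6.291 × 10^8 m
GM = 3.388 × 10^20 m³/s²
2a = 1.2582 × 10^9 m
ε = −GM/(2a) = -2.69274 × 10^11 J/kg ≈ -269.3 GJ/kg

Final answer: -269.3 GJ/kg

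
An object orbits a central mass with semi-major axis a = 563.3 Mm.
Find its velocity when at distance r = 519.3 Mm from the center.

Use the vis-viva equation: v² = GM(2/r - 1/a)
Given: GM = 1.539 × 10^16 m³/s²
a = 563.3 Mm = 5.633 × 10^8 m
r = 519.3 Mm = 5.193 × 10^8 m
GM = 1.539 × 10^16 m³/s²
2/r − 1/a = 3.85134 × 10^-9 − 1.77525 × 10^-9 = 2.07609 × 10^-9 m⁻¹
v² = GM (2/r − 1/a) = 3.1951 × 10^7 m²/s²
v = 5652.52 m/s ≈ 5.653 km/s

Final answer: 5.653 km/s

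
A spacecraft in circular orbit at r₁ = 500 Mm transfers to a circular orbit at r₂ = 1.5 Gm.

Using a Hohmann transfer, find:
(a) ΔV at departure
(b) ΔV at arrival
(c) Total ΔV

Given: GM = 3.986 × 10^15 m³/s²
r₁ = 500 Mm = 5 × 10^8 m
r₂ = 1.5 Gm = 1.5 × 10^9 m
GM = 3.986 × 10^15 m³/s²
Transfer ellipse: a_t = (r₁ + r₂)/2 = 1 × 10^9 m
Circular speed at r₁: v₁ = √(GM/r₁) = 2823.47 m/s
Transfer speed at r₁ (periapsis): v₁ₜ = √(GM(2/r₁ − 1/a_t)) = 3458.03 m/s
(a) ΔV₁ = v₁ₜ − v₁ = 634.561 m/s ≈ 634.6 m/s
Circular speed at r₂: v₂ = √(GM/r₂) = 1630.13 m/s
Transfer speed at r₂ (apoapsis): v₂ₜ = √(GM(2/r₂ − 1/a_t)) = 1152.68 m/s
(b) ΔV₂ = v₂ − v₂ₜ = 477.455 m/s ≈ 477.5 m/s
(c) ΔV_total = ΔV₁ + ΔV₂ = 1112.02 m/s ≈ 1.112 km/s

Final answer:
(a) ΔV₁ = 634.6 m/s
(b) ΔV₂ = 477.5 m/s
(c) ΔV_total = 1.112 km/s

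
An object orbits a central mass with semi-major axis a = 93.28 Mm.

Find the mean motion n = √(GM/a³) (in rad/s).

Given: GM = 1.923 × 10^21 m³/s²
a = 93.28 Mm = 9.328 × 10^7 m
GM = 1.923 × 10^21 m³/s²
a³ = 8.11644 × 10^23 m³
GM/a³ = (1.923 × 10^21) / (8.11644 × 10^23) = 0.00236927 s⁻²
n = √(GM/a³) = 0.0486751 rad/s ≈ 0.04868 rad/s

Final answer: n = 0.04868 rad/s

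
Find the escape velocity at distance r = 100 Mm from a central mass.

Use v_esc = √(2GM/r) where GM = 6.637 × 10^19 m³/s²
r = 100 Mm = 1 × 10^8 m
GM = 6.637 × 10^19 m³/s²
2GM/r = 2 × (6.637 × 10^19) / (1 × 10^8) = 1.3274 × 10^12 m²/s²
v_esc = √(2GM/r) = 1.15213 × 10^6 m/s ≈ 1152 km/s

Final answer: 1152 km/s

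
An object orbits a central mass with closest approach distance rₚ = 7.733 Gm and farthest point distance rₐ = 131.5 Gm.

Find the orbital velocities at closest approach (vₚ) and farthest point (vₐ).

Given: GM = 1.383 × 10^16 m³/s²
rₚ = 7.733 Gm = 7.733 × 10^9 m
rₐ = 131.5 Gm = 1.315 × 10^11 m
GM = 1.383 × 10^16 m³/s²
a = (rₚ + rₐ)/2 = 6.96165 × 10^10 m
Vis-viva: v² = GM (2/r − 1/a)
vₚ² = 1.383 × 10^16 × (2.58632 × 10^-10 − 1.43644 × 10^-11) = 3.37822 × 10^6 m²/s²
vₚ = 1837.99 m/s ≈ 1.838 km/s
vₐ² = 1.383 × 10^16 × (1.52091 × 10^-11 − 1.43644 × 10^-11) = 11682.4 m²/s²
vₐ = 108.085 m/s ≈ 108.1 m/s

Final answer: vₚ = 1.838 km/s, vₐ = 108.1 m/s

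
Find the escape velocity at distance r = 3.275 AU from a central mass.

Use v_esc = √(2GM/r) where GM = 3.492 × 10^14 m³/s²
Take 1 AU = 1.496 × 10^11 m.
r = 3.275 AU = 4.8994 × 10^11 m
GM = 3.492 × 10^14 m³/s²
2GM/r = 2 × (3.492 × 10^14) / (4.8994 × 10^11) = 1425.48 m²/s²
v_esc = √(2GM/r) = 37.7555 m/s ≈ 37.76 m/s

Final answer: 37.76 m/s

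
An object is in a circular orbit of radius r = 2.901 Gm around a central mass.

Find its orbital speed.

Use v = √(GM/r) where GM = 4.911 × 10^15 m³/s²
r = 2.901 Gm = 2.901 × 10^9 m
GM = 4.911 × 10^15 m³/s²
GM/r = (4.911 × 10^15) / (2.901 × 10^9) = 1.69286 × 10^6 m²/s²
v = √(GM/r) = 1301.1 m/s ≈ 1.301 km/s

Final answer: 1.301 km/s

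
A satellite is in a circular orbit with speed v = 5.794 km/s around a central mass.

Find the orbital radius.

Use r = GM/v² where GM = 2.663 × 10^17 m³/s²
v = 5.794 km/s = 5794 m/s
GM = 2.663 × 10^17 m³/s²
v² = 3.35704 × 10^7 m²/s²
r = GM/v² = (2.663 × 10^17) / (3.35704 × 10^7) = 7.93257 × 10^9 m ≈ 7.933 × 10^9 m

Final answer: 7.933 × 10^9 m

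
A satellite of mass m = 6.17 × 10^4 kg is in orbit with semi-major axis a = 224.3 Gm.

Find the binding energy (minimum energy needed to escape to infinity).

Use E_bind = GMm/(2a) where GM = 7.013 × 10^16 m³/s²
a = 224.3 Gm = 2.243 × 10^11 m
GM = 7.013 × 10^16 m³/s²
m = 6.17 × 10^4 kg
GMm = 7.013 × 10^16 × 61700 = 4.32702 × 10^21 m³·kg/s²
2a = 4.486 × 10^11 m
E_bind = GMm/(2a) = 9.64561 × 10^9 J ≈ 9.646 GJ

Final answer: 9.646 GJ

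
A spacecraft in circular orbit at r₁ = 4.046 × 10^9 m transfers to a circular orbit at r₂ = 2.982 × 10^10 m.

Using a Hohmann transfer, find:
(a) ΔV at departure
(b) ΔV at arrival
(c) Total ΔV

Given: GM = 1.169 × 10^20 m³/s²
r₁ = 4.046 × 10^9 m
r₂ = 2.982 × 10^10 m
GM = 1.169 × 10^20 m³/s²
Transfer ellipse: a_t = (r₁ + r₂)/2 = 1.6933 × 10^10 m
Circular speed at r₁: v₁ = √(GM/r₁) = 169979 m/s
Transfer speed at r₁ (periapsis): v₁ₜ = √(GM(2/r₁ − 1/a_t)) = 225570 m/s
(a) ΔV₁ = v₁ₜ − v₁ = 55591.3 m/s ≈ 55.59 km/s
Circular speed at r₂: v₂ = √(GM/r₂) = 62611.4 m/s
Transfer speed at r₂ (apoapsis): v₂ₜ = √(GM(2/r₂ − 1/a_t)) = 30605.5 m/s
(b) ΔV₂ = v₂ − v₂ₜ = 32005.9 m/s ≈ 32.01 km/s
(c) ΔV_total = ΔV₁ + ΔV₂ = 87597.2 m/s ≈ 87.6 km/s

Final answer:
(a) ΔV₁ = 55.59 km/s
(b) ΔV₂ = 32.01 km/s
(c) ΔV_total = 87.6 km/s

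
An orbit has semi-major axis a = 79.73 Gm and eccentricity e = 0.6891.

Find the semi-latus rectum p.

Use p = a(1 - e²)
a = 79.73 Gm = 7.973 × 10^10 m
e = 0.6891,  e² = 0.474859,  1 − e² = 0.525141
p = a(1 − e²) = 7.973 × 10^10 m × 0.525141 = 4.18695 × 10^10 m ≈ 41.87 Gm

Final answer: p = 41.87 Gm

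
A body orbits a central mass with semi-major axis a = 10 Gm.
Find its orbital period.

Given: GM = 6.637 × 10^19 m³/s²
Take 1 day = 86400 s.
a = 10 Gm = 1 × 10^10 m
GM = 6.637 × 10^19 m³/s²
a³ = 1 × 10^30 m³
T = 2π √(a³/GM) = 2π √((1 × 10^30) / (6.637 × 10^19)) = 2π × 122748 s
T = 771248 s ≈ 8.926 days

Final answer: 8.926 days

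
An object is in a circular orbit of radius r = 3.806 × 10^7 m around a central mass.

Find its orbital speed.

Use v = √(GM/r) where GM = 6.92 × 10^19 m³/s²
r = 3.806 × 10^7 m
GM = 6.92 × 10^19 m³/s²
GM/r = (6.92 × 10^19) / (3.806 × 10^7) = 1.81818 × 10^12 m²/s²
v = √(GM/r) = 1.3484 × 10^6 m/s ≈ 1348 km/s

Final answer: 1348 km/s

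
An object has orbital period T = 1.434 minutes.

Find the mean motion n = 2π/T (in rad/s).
T = 1.434 minutes = 86.04 s
n = 2π / 86.04 s = 0.0730263 rad/s ≈ 0.07303 rad/s

Final answer: n = 0.07303 rad/s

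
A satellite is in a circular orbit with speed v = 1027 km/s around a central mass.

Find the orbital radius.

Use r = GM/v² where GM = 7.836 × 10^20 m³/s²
v = 1027 km/s = 1.027 × 10^6 m/s
GM = 7.836 × 10^20 m³/s²
v² = 1.05473 × 10^12 m²/s²
r = GM/v² = (7.836 × 10^20) / (1.05473 × 10^12) = 7.4294 × 10^8 m ≈ 742.9 Mm

Final answer: 742.9 Mm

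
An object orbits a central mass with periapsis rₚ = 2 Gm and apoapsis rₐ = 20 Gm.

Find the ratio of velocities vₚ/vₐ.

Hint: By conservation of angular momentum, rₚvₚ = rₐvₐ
rₚ = 2 Gm = 2 × 10^9 m
rₐ = 20 Gm = 2 × 10^10 m
rₚvₚ = rₐvₐ  ⇒  vₚ/vₐ = rₐ/rₚ
vₚ/vₐ = (2 × 10^10) / (2 × 10^9) = 10

Final answer: vₚ/vₐ = 10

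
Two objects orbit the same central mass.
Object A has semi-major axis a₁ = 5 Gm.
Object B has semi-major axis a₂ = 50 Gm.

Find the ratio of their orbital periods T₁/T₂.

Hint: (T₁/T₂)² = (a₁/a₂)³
a₁ = 5 Gm = 5 × 10^9 m
a₂ = 50 Gm = 5 × 10^10 m
a₁/a₂ = 0.1
T₁/T₂ = (a₁/a₂)^(3/2) = (0.1)^1.5 = 0.0316228

Final answer: T₁/T₂ = 0.03162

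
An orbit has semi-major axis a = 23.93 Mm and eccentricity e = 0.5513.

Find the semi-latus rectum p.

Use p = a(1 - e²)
a = 23.93 Mm = 2.393 × 10^7 m
e = 0.5513,  e² = 0.303932,  1 − e² = 0.696068
p = a(1 − e²) = 2.393 × 10^7 m × 0.696068 = 1.66569 × 10^7 m ≈ 16.66 Mm

Final answer: p = 16.66 Mm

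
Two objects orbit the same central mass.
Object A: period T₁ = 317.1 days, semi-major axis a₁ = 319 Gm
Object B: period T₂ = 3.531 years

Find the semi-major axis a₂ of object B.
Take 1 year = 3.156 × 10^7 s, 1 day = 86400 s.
T₁ = 317.1 days = 2.73974 × 10^7 s
T₂ = 3.531 years = 1.11438 × 10^8 s
a₁ = 319 Gm = 3.19 × 10^11 m
Kepler's third law: (T₂/T₁)² = (a₂/a₁)³  ⇒  a₂ = a₁ (T₂/T₁)^(2/3)
T₂/T₁ = 4.06747
(T₂/T₁)^(2/3) = 2.5481
a₂ = 3.19 × 10^11 m × 2.5481 = 8.12844 × 10^11 m ≈ 812.8 Gm

Final answer: a₂ = 812.8 Gm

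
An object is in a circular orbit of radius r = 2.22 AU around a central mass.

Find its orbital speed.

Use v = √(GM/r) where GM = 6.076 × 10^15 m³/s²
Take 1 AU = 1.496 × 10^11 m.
r = 2.22 AU = 3.32112 × 10^11 m
GM = 6.076 × 10^15 m³/s²
GM/r = (6.076 × 10^15) / (3.32112 × 10^11) = 18295 m²/s²
v = √(GM/r) = 135.259 m/s ≈ 135.3 m/s

Final answer: 135.3 m/s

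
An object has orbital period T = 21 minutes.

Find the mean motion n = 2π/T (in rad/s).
T = 21 minutes = 1260 s
n = 2π / 1260 s = 0.00498666 rad/s ≈ 0.004987 rad/s

Final answer: n = 0.004987 rad/s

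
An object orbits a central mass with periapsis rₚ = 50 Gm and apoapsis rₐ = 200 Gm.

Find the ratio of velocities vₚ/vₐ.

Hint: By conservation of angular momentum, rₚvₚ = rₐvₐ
rₚ = 50 Gm = 5 × 10^10 m
rₐ = 200 Gm = 2 × 10^11 m
rₚvₚ = rₐvₐ  ⇒  vₚ/vₐ = rₐ/rₚ
vₚ/vₐ = (2 × 10^11) / (5 × 10^10) = 4

Final answer: vₚ/vₐ = 4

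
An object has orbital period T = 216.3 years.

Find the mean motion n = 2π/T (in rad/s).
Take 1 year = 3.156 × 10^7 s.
T = 216.3 years = 6.82643 × 10^9 s
n = 2π / (6.82643 × 10^9 s) = 9.20421 × 10^-10 rad/s ≈ 9.204 × 10^-10 rad/s

Final answer: n = 9.204 × 10^-10 rad/s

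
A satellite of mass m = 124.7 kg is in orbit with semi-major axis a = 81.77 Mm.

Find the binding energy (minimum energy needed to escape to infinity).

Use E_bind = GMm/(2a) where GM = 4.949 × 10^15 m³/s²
a = 81.77 Mm = 8.177 × 10^7 m
GM = 4.949 × 10^15 m³/s²
m = 124.7 kg
GMm = 4.949 × 10^15 × 124.7 = 6.1714 × 10^17 m³·kg/s²
2a = 1.6354 × 10^8 m
E_bind = GMm/(2a) = 3.77364 × 10^9 J ≈ 3.774 GJ

Final answer: 3.774 GJ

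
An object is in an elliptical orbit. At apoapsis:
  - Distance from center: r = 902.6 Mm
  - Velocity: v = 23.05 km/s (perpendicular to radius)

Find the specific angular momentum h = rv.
r = 902.6 Mm = 9.026 × 10^8 m
v = 23.05 km/s = 23050 m/s
h = rv = 9.026 × 10^8 × 23050 = 2.08049 × 10^13 m²/s ≈ 2.08 × 10^13 m²/s

Final answer: h = 2.08 × 10^13 m²/s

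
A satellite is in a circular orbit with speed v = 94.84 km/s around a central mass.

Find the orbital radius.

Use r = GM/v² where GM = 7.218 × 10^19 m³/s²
v = 94.84 km/s = 94840 m/s
GM = 7.218 × 10^19 m³/s²
v² = 8.99463 × 10^9 m²/s²
r = GM/v² = (7.218 × 10^19) / (8.99463 × 10^9) = 8.02479 × 10^9 m ≈ 8.025 Gm

Final answer: 8.025 Gm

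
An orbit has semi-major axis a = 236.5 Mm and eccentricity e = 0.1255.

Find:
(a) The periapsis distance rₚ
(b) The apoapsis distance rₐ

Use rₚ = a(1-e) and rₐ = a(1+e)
a = 236.5 Mm = 2.365 × 10^8 m
e = 0.1255:  1 − e = 0.8745,  1 + e = 1.1255
(a) rₚ = a(1 − e) = 2.365 × 10^8 m × 0.8745 = 2.06819 × 10^8 m ≈ 206.8 Mm
(b) rₐ = a(1 + e) = 2.365 × 10^8 m × 1.1255 = 2.66181 × 10^8 m ≈ 266.2 Mm

Final answer:
(a) rₚ = 206.8 Mm
(b) rₐ = 266.2 Mm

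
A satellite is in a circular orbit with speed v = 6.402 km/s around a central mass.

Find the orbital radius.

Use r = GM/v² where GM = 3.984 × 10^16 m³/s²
v = 6.402 km/s = 6402 m/s
GM = 3.984 × 10^16 m³/s²
v² = 4.09856 × 10^7 m²/s²
r = GM/v² = (3.984 × 10^16) / (4.09856 × 10^7) = 9.72049 × 10^8 m ≈ 9.72 × 10^8 m

Final answer: 9.72 × 10^8 m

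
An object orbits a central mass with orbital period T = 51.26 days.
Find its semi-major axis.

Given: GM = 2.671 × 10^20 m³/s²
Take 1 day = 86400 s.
T = 51.26 days = 4.42886 × 10^6 s
GM = 2.671 × 10^20 m³/s²
Kepler's third law: a³ = GM T² / (4π²)
T² = 1.96148 × 10^13 s²
a³ = (2.671 × 10^20) × (1.96148 × 10^13) / (4π²) = 1.32709 × 10^32 m³
a = (a³)^(1/3) = 5.10074 × 10^10 m ≈ 51.01 Gm

Final answer: 51.01 Gm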